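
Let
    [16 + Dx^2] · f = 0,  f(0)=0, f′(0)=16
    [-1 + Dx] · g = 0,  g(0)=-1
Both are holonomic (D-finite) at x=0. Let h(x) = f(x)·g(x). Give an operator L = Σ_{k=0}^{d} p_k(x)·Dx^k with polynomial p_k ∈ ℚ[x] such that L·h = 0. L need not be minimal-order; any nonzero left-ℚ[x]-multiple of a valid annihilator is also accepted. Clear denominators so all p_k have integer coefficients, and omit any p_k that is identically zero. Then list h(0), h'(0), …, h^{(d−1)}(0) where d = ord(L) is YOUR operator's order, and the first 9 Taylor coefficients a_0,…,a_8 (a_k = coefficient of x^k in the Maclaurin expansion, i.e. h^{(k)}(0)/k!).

L = 17 - 2·Dx + Dx^2  (order 2).
h: a_k = 0, -16, -16, 104/3, 40, -202/15, -1222/45, -727/315, 23/3, …
ICs: h(0) = 0, h′(0) = -16.

f: a_k = 0, 16, 0, -128/3, 0, 512/15, 0, -4096/315, 0, …
g: a_k = -1, -1, -1/2, -1/6, -1/24, -1/120, -1/720, -1/5040, -1/40320, …
Product ⇒ symmetric product L₀, ord ≤ 2.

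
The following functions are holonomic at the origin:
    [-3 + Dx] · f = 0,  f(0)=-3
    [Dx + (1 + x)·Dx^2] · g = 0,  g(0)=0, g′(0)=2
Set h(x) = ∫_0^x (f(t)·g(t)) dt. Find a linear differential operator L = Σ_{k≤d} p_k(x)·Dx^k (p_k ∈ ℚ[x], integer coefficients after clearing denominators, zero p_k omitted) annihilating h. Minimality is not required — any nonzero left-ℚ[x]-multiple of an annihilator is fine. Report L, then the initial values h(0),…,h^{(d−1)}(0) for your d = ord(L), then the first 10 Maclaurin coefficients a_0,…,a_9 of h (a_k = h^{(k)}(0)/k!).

f: a_k = -3, -9, -27/2, -27/2, -81/8, -243/40, -243/80, -729/560, -2187/4480, -729/4480, …
g: a_k = 0, 2, -1, 2/3, -1/2, 2/5, -1/3, 2/7, -1/4, 2/9, …
Sym-product of L_f,L_g gives L₀ (≤ ord 2).
h=∫h₀ ⇒ L = L₀·Dx.
L = (6 + 9·x)·Dx + (-5 - 6·x)·Dx^2 + (1 + x)·Dx^3  (order 3).
h: a_k = 0, 0, -3, -5, -5, -18/5, -83/40, -55/56, -57/140, -17/120, …
ICs: h(0) = 0, h′(0) = 0, h′′(0) = -6.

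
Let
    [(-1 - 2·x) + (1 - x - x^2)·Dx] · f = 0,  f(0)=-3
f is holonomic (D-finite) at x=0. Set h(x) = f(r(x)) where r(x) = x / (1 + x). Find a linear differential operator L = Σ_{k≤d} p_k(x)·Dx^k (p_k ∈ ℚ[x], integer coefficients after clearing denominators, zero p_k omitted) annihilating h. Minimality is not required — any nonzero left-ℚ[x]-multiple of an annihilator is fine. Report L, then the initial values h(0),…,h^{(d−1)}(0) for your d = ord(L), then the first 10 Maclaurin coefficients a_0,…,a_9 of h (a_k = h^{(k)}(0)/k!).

L = (1 + 3·x) + (-1 - 2·x + x^3)·Dx  (order 1).
h: a_k = -3, -3, -3, 0, -3, 3, -6, 9, -15, 24, …
ICs: h(0) = -3.

f: a_k = -3, -3, -6, -9, -15, -24, -39, -63, -102, -165, …
Substitute x→r, Dx→(1/r')Dx; clear ⇒ L₀.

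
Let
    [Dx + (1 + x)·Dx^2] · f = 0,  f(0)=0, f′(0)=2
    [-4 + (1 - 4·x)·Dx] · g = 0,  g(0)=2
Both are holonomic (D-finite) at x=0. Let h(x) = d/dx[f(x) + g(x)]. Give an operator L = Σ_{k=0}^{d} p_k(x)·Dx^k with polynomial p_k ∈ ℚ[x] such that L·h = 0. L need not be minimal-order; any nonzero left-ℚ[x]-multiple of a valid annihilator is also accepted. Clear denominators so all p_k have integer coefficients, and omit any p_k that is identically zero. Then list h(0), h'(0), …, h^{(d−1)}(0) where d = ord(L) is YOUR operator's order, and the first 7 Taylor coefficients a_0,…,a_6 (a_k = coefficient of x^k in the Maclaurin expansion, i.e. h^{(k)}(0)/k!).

L = (-112 - 32·x) + (-94 - 208·x - 64·x^2)·Dx + (9 - 23·x - 48·x^2 - 16·x^3)·Dx^2  (order 2).
h: a_k = 10, 62, 386, 2046, 10242, 49150, 229378, …
ICs: h(0) = 10, h′(0) = 62.

f: a_k = 0, 2, -1, 2/3, -1/2, 2/5, -1/3, …
g: a_k = 2, 8, 32, 128, 512, 2048, 8192, …
f+g: L₀ = lclm(L_f,L_g), ord ≤ 2+1.
Differentiate: ansatz ord ≤ ord L₀ ⇒ L.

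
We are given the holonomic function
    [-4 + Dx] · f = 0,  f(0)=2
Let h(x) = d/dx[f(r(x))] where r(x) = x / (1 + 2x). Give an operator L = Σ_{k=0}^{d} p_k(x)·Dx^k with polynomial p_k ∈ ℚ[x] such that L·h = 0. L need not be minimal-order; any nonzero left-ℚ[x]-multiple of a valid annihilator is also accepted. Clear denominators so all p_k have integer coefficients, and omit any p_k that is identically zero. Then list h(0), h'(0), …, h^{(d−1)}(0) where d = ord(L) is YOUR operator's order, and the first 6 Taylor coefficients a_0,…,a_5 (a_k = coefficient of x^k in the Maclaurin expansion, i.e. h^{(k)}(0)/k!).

L = -8·x + (-1 - 4·x - 4·x^2)·Dx  (order 1).
h: a_k = 8, 0, -32, 256/3, -128, 1024/15, …
ICs: h(0) = 8.

f: a_k = 2, 8, 16, 64/3, 64/3, 256/15, …
L₀ from L_f via x↦r, Dx↦r'^{-1}Dx.
h₀' ⇒ L via d/dx closure of L₀.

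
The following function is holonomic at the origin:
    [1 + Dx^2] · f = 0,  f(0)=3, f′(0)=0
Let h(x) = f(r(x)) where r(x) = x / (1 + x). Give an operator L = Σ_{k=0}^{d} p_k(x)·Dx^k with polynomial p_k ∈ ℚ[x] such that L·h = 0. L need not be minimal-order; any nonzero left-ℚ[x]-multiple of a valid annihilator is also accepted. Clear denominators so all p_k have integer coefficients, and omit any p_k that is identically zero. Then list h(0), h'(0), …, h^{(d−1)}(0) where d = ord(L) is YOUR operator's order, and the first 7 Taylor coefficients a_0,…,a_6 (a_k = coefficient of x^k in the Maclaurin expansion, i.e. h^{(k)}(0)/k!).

L = 1 + (2 + 6·x + 6·x^2 + 2·x^3)·Dx + (1 + 4·x + 6·x^2 + 4·x^3 + x^4)·Dx^2  (order 2).
h: a_k = 3, 0, -3/2, 3, -35/8, 11/2, -1501/240, …
ICs: h(0) = 3, h′(0) = 0.

f: a_k = 3, 0, -3/2, 0, 1/8, 0, -1/240, …
h₀=f(r): pull back L_f along r ⇒ L₀.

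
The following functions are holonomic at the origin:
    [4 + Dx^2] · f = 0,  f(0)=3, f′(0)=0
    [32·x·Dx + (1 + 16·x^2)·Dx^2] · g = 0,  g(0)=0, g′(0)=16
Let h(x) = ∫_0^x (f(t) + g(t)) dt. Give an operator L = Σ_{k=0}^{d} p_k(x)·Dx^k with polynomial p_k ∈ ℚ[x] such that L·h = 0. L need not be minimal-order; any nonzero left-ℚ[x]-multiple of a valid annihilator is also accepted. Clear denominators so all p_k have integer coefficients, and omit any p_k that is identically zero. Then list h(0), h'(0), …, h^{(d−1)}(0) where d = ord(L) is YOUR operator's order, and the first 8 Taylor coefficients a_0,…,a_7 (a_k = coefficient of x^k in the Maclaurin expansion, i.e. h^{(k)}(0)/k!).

f: a_k = 3, 0, -6, 0, 2, 0, -4/15, 0, …
g: a_k = 0, 16, 0, -256/3, 0, 4096/5, 0, -65536/7, …
Sum ⇒ L₀ = lclm(L_f,L_g) in ℚ(x)⟨Dx⟩.
∫: right-multiply L₀ by Dx.
L = (-6016·x + 102400·x^3 + 32768·x^5)·Dx^2 + (-28 + 1216·x^2 + 27648·x^4 + 16384·x^6)·Dx^3 + (-1504·x + 25600·x^3 + 8192·x^5)·Dx^4 + (-7 + 304·x^2 + 6912·x^4 + 4096·x^6)·Dx^5  (order 5).
h: a_k = 0, 3, 8, -2, -64/3, 2/5, 2048/15, -4/105, …
ICs: h(0) = 0, h′(0) = 3, h′′(0) = 16, h′′′(0) = -12, h′′′′(0) = -512.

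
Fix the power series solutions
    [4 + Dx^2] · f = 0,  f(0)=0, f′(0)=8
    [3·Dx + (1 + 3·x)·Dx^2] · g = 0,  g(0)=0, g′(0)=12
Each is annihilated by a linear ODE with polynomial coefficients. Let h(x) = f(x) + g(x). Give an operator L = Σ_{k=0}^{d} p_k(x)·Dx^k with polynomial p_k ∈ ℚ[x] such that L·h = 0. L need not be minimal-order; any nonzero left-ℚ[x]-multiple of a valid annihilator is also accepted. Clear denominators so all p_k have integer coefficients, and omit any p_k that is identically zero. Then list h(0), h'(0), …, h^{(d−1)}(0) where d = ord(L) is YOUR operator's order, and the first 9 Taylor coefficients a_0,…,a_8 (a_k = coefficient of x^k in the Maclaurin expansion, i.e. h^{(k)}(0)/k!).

L = (348 + 144·x + 216·x^2)·Dx + (44 + 180·x + 216·x^2 + 216·x^3)·Dx^2 + (87 + 36·x + 54·x^2)·Dx^3 + (11 + 45·x + 54·x^2 + 54·x^3)·Dx^4  (order 4).
h: a_k = 0, 20, -18, 92/3, -81, 2932/15, -486, 393628/315, -6561/2, …
ICs: h(0) = 0, h′(0) = 20, h′′(0) = -36, h′′′(0) = 184.

f: a_k = 0, 8, 0, -16/3, 0, 16/15, 0, -32/315, 0, …
g: a_k = 0, 12, -18, 36, -81, 972/5, -486, 8748/7, -6561/2, …
L₀ := lclm(L_f,L_g); ord L₀ ≤ 2+2.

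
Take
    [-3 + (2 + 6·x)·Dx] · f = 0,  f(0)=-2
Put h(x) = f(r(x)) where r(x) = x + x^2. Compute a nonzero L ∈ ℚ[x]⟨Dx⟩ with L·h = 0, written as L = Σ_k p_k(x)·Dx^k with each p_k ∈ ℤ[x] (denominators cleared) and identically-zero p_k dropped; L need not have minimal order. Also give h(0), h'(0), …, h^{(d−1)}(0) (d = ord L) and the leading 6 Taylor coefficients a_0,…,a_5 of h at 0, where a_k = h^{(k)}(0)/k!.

f: a_k = -2, -3, 9/4, -27/8, 405/64, -1701/128, …
h₀=f(r): pull back L_f along r ⇒ L₀.
L = (-3 - 6·x) + (2 + 6·x + 6·x^2)·Dx  (order 1).
h: a_k = -2, -3, -3/4, 9/8, -99/64, 243/128, …
ICs: h(0) = -2.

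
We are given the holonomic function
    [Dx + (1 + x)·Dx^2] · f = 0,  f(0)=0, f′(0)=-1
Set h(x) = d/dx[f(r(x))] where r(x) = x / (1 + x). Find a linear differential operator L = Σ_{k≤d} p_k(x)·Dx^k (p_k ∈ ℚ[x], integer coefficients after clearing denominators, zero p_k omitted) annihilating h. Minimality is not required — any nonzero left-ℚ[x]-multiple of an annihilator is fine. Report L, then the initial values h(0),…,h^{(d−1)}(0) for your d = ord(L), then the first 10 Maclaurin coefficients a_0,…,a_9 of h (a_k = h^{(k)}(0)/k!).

L = (3 + 4·x) + (1 + 3·x + 2·x^2)·Dx  (order 1).
h: a_k = -1, 3, -7, 15, -31, 63, -127, 255, -511, 1023, …
ICs: h(0) = -1.

f: a_k = 0, -1, 1/2, -1/3, 1/4, -1/5, 1/6, -1/7, 1/8, -1/9, …
L₀ from L_f via x↦r, Dx↦r'^{-1}Dx.
h₀' ⇒ L via d/dx closure of L₀.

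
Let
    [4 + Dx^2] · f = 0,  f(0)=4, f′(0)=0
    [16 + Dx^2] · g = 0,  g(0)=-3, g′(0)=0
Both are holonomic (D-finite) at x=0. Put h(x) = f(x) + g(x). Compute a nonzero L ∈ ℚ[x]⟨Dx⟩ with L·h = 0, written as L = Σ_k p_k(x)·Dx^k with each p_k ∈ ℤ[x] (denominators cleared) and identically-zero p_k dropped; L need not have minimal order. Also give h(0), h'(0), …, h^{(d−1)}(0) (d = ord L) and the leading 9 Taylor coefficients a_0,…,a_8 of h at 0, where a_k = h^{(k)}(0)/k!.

L = 64 + 20·Dx^2 + Dx^4  (order 4).
h: a_k = 1, 0, 16, 0, -88/3, 0, 752/45, 0, -1528/315, …
ICs: h(0) = 1, h′(0) = 0, h′′(0) = 32, h′′′(0) = 0.

f: a_k = 4, 0, -8, 0, 8/3, 0, -16/45, 0, 8/315, …
g: a_k = -3, 0, 24, 0, -32, 0, 256/15, 0, -512/105, …
h₀=f+g: left-lcm gives L₀, ord ≤ 4.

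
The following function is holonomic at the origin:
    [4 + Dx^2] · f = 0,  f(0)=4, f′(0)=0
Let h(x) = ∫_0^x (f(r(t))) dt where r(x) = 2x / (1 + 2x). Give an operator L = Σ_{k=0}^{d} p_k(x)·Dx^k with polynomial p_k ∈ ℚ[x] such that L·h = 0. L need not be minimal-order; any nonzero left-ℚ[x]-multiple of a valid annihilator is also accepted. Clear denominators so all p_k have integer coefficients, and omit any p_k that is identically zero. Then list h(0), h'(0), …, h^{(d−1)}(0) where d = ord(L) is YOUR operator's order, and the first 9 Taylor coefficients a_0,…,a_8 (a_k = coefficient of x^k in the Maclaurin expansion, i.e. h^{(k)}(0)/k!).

L = 16·Dx + (4 + 24·x + 48·x^2 + 32·x^3)·Dx^2 + (1 + 8·x + 24·x^2 + 32·x^3 + 16·x^4)·Dx^3  (order 3).
h: a_k = 0, 4, 0, -32/3, 32, -1024/15, 1024/9, -5632/45, -256/5, …
ICs: h(0) = 0, h′(0) = 4, h′′(0) = 0.

f: a_k = 4, 0, -8, 0, 8/3, 0, -16/45, 0, 8/315, …
L₀ from L_f via x↦r, Dx↦r'^{-1}Dx.
Integrate: L := L₀·Dx.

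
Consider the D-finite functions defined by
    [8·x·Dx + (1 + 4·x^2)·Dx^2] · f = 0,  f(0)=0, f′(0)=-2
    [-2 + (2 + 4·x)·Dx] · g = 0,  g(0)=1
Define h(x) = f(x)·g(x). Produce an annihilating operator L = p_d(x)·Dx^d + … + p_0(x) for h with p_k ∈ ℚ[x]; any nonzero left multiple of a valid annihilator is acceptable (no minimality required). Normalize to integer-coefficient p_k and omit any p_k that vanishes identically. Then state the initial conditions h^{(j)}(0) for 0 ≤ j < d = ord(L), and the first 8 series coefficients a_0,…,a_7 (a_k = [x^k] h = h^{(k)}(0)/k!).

L = (3 - 8·x - 4·x^2) + (-2 + 4·x + 24·x^2 + 16·x^3)·Dx + (1 + 4·x + 8·x^2 + 16·x^3 + 16·x^4)·Dx^2  (order 2).
h: a_k = 0, -2, -2, 11/3, 5/3, -389/60, -409/60, 18853/840, …
ICs: h(0) = 0, h′(0) = -2.

f: a_k = 0, -2, 0, 8/3, 0, -32/5, 0, 128/7, …
g: a_k = 1, 1, -1/2, 1/2, -5/8, 7/8, -21/16, 33/16, …
h₀=f·g: eliminate ⇒ L₀, order ≤ 2·1.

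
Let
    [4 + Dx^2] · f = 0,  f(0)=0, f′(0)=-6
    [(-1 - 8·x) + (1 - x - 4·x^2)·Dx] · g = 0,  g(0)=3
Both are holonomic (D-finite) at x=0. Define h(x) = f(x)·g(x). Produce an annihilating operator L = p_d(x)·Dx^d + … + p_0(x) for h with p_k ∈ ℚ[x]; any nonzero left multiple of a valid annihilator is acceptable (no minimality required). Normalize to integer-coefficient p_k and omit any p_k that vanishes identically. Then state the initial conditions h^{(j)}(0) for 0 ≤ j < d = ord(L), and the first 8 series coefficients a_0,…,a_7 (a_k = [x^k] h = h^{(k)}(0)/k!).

L = (4 + 4·x + 16·x^2) + (2 + 16·x)·Dx + (-1 + x + 4·x^2)·Dx^2  (order 2).
h: a_k = 0, -18, -18, -78, -150, -2322/5, -5322/5, -102262/35, …
ICs: h(0) = 0, h′(0) = -18.

f: a_k = 0, -6, 0, 4, 0, -4/5, 0, 8/105, …
g: a_k = 3, 3, 15, 27, 87, 195, 543, 1323, …
L₀ := L_f ⊗_s L_g (sym. prod.), ord ≤ 2.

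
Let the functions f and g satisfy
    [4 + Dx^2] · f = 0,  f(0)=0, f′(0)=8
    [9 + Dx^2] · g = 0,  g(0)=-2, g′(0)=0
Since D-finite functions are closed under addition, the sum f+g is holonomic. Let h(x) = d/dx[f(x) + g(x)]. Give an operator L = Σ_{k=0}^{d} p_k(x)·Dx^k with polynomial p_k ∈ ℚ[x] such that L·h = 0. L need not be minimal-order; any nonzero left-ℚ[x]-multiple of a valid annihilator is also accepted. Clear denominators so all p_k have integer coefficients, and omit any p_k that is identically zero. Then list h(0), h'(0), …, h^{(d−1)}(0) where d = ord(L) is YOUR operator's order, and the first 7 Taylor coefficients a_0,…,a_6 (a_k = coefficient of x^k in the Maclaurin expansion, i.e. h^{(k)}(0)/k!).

L = 36 + 13·Dx^2 + Dx^4  (order 4).
h: a_k = 8, 18, -16, -27, 16/3, 243/20, -32/45, …
ICs: h(0) = 8, h′(0) = 18, h′′(0) = -32, h′′′(0) = -162.

f: a_k = 0, 8, 0, -16/3, 0, 16/15, 0, …
g: a_k = -2, 0, 9, 0, -27/4, 0, 81/40, …
L₀ := lclm(L_f,L_g); ord L₀ ≤ 2+2.
Differentiate: ansatz ord ≤ ord L₀ ⇒ L.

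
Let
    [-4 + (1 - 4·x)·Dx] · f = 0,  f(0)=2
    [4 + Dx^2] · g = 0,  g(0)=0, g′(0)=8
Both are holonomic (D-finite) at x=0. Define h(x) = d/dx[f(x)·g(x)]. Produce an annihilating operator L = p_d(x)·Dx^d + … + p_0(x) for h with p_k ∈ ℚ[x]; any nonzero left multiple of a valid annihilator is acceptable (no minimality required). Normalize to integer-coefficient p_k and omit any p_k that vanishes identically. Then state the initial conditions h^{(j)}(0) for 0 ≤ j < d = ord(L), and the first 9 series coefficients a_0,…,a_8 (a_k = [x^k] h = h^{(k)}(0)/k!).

L = (-28 - 32·x + 64·x^2) + (-8 + 32·x)·Dx + (1 - 8·x + 16·x^2)·Dx^2  (order 2).
h: a_k = 16, 128, 736, 11776/3, 58912/3, 471296/5, 19794368/45, 633419776/315, 407198432/45, …
ICs: h(0) = 16, h′(0) = 128.

f: a_k = 2, 8, 32, 128, 512, 2048, 8192, 32768, 131072, …
g: a_k = 0, 8, 0, -16/3, 0, 16/15, 0, -32/315, 0, …
h₀=f·g: eliminate ⇒ L₀, order ≤ 1·2.
Derive L from L₀ (diff closure).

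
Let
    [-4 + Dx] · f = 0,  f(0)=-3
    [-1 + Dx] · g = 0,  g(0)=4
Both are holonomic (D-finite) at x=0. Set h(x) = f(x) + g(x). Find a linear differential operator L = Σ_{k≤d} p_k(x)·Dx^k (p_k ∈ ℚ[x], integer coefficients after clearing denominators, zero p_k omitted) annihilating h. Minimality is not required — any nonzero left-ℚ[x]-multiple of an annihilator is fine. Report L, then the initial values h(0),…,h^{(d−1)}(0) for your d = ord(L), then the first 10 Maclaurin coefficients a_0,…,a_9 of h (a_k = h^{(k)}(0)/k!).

f: a_k = -3, -12, -24, -32, -32, -128/5, -256/15, -1024/105, -512/105, -2048/945, …
g: a_k = 4, 4, 2, 2/3, 1/6, 1/30, 1/180, 1/1260, 1/10080, 1/90720, …
h₀=f+g: left-lcm gives L₀, ord ≤ 2.
L = 4 - 5·Dx + Dx^2  (order 2).
h: a_k = 1, -8, -22, -94/3, -191/6, -767/30, -3071/180, -12287/1260, -49151/10080, -196607/90720, …
ICs: h(0) = 1, h′(0) = -8.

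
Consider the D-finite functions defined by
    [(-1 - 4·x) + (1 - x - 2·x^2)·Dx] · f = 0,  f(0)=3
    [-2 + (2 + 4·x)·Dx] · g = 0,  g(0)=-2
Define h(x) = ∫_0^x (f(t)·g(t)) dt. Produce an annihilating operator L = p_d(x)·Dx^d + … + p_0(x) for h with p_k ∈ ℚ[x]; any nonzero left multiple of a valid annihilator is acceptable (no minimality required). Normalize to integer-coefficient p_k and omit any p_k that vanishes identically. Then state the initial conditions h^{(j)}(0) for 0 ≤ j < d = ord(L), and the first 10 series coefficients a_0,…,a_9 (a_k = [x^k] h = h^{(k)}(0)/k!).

L = (2 + 5·x + 6·x^2)·Dx + (-1 - x + 4·x^2 + 4·x^3)·Dx^2  (order 2).
h: a_k = 0, -6, -6, -7, -12, -69/4, -125/4, -2817/56, -1479/16, -30371/192, …
ICs: h(0) = 0, h′(0) = -6.

f: a_k = 3, 3, 9, 15, 33, 63, 129, 255, 513, 1023, …
g: a_k = -2, -2, 1, -1, 5/4, -7/4, 21/8, -33/8, 429/64, -715/64, …
Product ⇒ symmetric product L₀, ord ≤ 1.
h=∫h₀ ⇒ L = L₀·Dx.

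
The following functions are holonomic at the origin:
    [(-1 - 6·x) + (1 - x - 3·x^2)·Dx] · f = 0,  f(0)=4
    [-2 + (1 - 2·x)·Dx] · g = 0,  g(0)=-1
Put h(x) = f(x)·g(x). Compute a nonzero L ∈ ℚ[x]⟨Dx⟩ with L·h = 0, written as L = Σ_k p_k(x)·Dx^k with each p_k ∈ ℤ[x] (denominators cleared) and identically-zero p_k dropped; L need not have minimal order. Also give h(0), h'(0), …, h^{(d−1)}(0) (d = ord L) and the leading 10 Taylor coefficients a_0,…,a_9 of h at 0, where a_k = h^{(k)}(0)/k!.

f: a_k = 4, 4, 16, 28, 76, 160, 388, 868, 2032, 4636, …
g: a_k = -1, -2, -4, -8, -16, -32, -64, -128, -256, -512, …
f·g: L₀ = L_f ⊗_s L_g, ord ≤ 1·1.
L = (-3 - 2·x + 18·x^2) + (1 - 3·x - x^2 + 6·x^3)·Dx  (order 1).
h: a_k = -4, -12, -40, -108, -292, -744, -1876, -4620, -11272, -27180, …
ICs: h(0) = -4.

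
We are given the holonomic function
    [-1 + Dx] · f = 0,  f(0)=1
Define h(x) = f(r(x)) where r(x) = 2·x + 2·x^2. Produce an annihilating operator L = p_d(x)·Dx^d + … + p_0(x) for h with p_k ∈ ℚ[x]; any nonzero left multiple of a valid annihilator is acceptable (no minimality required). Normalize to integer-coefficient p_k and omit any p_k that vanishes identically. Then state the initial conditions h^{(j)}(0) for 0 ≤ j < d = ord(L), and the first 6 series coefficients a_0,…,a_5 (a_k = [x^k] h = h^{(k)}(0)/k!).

f: a_k = 1, 1, 1/2, 1/6, 1/24, 1/120, …
Substitute x→r, Dx→(1/r')Dx; clear ⇒ L₀.
L = (-2 - 4·x) + Dx  (order 1).
h: a_k = 1, 2, 4, 16/3, 20/3, 104/15, …
ICs: h(0) = 1.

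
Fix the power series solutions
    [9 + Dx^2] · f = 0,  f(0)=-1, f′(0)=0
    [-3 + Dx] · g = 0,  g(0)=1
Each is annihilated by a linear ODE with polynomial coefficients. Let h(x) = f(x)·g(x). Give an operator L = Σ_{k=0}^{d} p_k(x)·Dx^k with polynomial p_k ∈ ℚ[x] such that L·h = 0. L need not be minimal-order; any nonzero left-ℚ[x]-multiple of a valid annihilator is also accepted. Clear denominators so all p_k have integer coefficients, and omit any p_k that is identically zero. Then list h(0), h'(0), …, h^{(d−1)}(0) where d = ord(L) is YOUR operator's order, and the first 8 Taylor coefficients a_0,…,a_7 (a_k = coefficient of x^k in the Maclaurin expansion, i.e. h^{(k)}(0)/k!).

f: a_k = -1, 0, 9/2, 0, -27/8, 0, 81/80, 0, …
g: a_k = 1, 3, 9/2, 9/2, 27/8, 81/40, 81/80, 243/560, …
Sym-product of L_f,L_g gives L₀ (≤ ord 2).
L = 18 - 6·Dx + Dx^2  (order 2).
h: a_k = -1, -3, 0, 9, 27/2, 81/10, 0, -243/70, …
ICs: h(0) = -1, h′(0) = -3.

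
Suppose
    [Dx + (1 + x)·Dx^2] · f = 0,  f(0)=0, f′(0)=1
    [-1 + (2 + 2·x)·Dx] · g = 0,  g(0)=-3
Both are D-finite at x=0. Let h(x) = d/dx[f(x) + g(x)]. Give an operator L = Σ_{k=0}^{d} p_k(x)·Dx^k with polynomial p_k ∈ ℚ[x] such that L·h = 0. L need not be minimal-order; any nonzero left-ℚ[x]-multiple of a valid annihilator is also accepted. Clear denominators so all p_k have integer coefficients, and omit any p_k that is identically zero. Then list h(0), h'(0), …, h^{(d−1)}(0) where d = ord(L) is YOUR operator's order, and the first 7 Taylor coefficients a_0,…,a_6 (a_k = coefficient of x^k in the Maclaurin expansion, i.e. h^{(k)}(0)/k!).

L = 1 + (5 + 5·x)·Dx + (2 + 4·x + 2·x^2)·Dx^2  (order 2).
h: a_k = -1/2, -1/4, 7/16, -17/32, 151/256, -323/512, 1355/2048, …
ICs: h(0) = -1/2, h′(0) = -1/4.

f: a_k = 0, 1, -1/2, 1/3, -1/4, 1/5, -1/6, …
g: a_k = -3, -3/2, 3/8, -3/16, 15/128, -21/256, 63/1024, …
h₀=f+g: left-lcm gives L₀, ord ≤ 3.
h₀' ⇒ L via d/dx closure of L₀.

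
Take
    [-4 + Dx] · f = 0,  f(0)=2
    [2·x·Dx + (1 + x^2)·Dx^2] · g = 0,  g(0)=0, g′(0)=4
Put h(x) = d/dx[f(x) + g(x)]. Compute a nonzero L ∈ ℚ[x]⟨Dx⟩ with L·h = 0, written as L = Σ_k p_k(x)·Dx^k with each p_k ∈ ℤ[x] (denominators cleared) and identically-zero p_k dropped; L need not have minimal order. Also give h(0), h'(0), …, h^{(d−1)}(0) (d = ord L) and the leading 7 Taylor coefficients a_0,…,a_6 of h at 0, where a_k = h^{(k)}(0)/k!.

f: a_k = 2, 8, 16, 64/3, 64/3, 256/15, 512/45, …
g: a_k = 0, 4, 0, -4/3, 0, 4/5, 0, …
Weyl lclm of L_f,L_g ⇒ L₀ (ord ≤ 3).
Derive L from L₀ (diff closure).
L = (4 - 16·x - 12·x^2 - 16·x^3) + (-9 - 13·x^2 - 8·x^4)·Dx + (2 + x + 4·x^2 + x^3 + 2·x^4)·Dx^2  (order 2).
h: a_k = 12, 32, 60, 256/3, 268/3, 1024/15, 1868/45, …
ICs: h(0) = 12, h′(0) = 32.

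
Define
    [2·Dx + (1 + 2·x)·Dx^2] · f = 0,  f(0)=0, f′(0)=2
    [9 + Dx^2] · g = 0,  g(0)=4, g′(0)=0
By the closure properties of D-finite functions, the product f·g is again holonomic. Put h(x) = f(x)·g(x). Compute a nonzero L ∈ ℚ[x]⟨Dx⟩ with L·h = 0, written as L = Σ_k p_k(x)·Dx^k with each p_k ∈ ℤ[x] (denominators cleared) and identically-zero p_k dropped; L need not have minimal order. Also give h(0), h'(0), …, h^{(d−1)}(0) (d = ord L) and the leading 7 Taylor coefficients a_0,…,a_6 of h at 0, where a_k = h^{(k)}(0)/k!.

L = (63 + 1053·x + 3969·x^2 + 5832·x^3 + 2916·x^4) + (63 + 450·x + 972·x^2 + 648·x^3)·Dx + (25 + 270·x + 918·x^2 + 1296·x^3 + 648·x^4)·Dx^2 + (7 + 50·x + 108·x^2 + 72·x^3)·Dx^3 + (2 + 17·x + 53·x^2 + 72·x^3 + 36·x^4)·Dx^4  (order 4).
h: a_k = 0, 8, -8, -76/3, 20, 23/5, 7/3, …
ICs: h(0) = 0, h′(0) = 8, h′′(0) = -16, h′′′(0) = -152.

f: a_k = 0, 2, -2, 8/3, -4, 32/5, -32/3, …
g: a_k = 4, 0, -18, 0, 27/2, 0, -81/20, …
L₀ := L_f ⊗_s L_g (sym. prod.), ord ≤ 4.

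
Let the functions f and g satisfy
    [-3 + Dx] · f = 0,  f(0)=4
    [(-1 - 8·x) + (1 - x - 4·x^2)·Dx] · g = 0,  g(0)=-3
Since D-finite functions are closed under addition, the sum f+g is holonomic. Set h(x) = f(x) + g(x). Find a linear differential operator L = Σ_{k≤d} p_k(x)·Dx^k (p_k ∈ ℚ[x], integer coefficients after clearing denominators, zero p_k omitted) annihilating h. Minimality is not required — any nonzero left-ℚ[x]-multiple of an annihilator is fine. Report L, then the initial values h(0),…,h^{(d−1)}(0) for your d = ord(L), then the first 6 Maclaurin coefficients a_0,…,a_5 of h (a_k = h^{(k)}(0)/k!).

f: a_k = 4, 12, 18, 18, 27/2, 81/10, …
g: a_k = -3, -3, -15, -27, -87, -195, …
f+g: L₀ = lclm(L_f,L_g), ord ≤ 1+1.
L = (21 + 9·x + 396·x^2 + 288·x^3) + (-1 - 42·x - 159·x^2 + 72·x^3 + 144·x^4)·Dx + (-2 + 13·x + 9·x^2 - 56·x^3 - 48·x^4)·Dx^2  (order 2).
h: a_k = 1, 9, 3, -9, -147/2, -1869/10, …
ICs: h(0) = 1, h′(0) = 9.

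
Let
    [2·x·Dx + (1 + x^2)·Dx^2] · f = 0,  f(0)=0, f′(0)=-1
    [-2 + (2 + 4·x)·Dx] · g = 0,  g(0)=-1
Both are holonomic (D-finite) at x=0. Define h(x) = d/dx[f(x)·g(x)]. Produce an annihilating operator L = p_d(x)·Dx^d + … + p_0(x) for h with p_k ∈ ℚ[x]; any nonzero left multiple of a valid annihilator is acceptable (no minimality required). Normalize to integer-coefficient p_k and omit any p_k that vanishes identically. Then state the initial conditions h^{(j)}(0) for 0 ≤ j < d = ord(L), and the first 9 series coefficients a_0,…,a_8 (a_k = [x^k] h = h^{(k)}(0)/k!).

L = (-1 + 20·x + 20·x^2 - 12·x^3 - 3·x^4) + (8 + 30·x + 54·x^2 + 34·x^3 - 42·x^4 - 12·x^5)·Dx + (3 + 10·x + 6·x^2 - 2·x^3 - x^4 - 12·x^5 - 4·x^6)·Dx^2  (order 2).
h: a_k = 1, 2, -5/2, 2/3, -31/24, 109/20, -2263/240, 2903/210, -23035/896, …
ICs: h(0) = 1, h′(0) = 2.

f: a_k = 0, -1, 0, 1/3, 0, -1/5, 0, 1/7, 0, …
g: a_k = -1, -1, 1/2, -1/2, 5/8, -7/8, 21/16, -33/16, 429/128, …
Sym-product of L_f,L_g gives L₀ (≤ ord 2).
Derive L from L₀ (diff closure).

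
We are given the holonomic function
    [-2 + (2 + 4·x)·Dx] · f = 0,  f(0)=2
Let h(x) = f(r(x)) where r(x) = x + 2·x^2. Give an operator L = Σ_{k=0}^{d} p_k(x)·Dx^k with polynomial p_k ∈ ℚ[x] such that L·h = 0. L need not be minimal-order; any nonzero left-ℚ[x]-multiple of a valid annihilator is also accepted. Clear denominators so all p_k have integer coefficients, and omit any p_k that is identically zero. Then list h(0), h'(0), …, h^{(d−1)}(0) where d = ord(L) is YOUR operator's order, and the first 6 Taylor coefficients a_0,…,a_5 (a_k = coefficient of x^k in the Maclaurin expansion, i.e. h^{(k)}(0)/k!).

L = (-1 - 4·x) + (1 + 2·x + 4·x^2)·Dx  (order 1).
h: a_k = 2, 2, 3, -3, 3/4, 15/4, …
ICs: h(0) = 2.

f: a_k = 2, 2, -1, 1, -5/4, 7/4, …
L₀ from L_f via x↦r, Dx↦r'^{-1}Dx.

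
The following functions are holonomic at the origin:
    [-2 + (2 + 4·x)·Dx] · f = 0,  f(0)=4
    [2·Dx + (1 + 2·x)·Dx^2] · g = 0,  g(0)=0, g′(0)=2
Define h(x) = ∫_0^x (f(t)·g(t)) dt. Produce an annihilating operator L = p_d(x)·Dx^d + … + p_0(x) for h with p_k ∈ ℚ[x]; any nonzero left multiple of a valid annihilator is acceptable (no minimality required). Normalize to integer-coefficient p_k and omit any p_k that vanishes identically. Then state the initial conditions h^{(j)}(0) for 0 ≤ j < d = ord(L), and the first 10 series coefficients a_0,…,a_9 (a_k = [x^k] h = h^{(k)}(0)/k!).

L = Dx + (1 + 4·x + 4·x^2)·Dx^3  (order 3).
h: a_k = 0, 0, 4, 0, -1/3, 8/15, -71/90, 124/105, -3043/1680, 2689/945, …
ICs: h(0) = 0, h′(0) = 0, h′′(0) = 8.

f: a_k = 4, 4, -2, 2, -5/2, 7/2, -21/4, 33/4, -429/32, 715/32, …
g: a_k = 0, 2, -2, 8/3, -4, 32/5, -32/3, 128/7, -32, 512/9, …
h₀=f·g: eliminate ⇒ L₀, order ≤ 1·2.
h=∫h₀ ⇒ L = L₀·Dx.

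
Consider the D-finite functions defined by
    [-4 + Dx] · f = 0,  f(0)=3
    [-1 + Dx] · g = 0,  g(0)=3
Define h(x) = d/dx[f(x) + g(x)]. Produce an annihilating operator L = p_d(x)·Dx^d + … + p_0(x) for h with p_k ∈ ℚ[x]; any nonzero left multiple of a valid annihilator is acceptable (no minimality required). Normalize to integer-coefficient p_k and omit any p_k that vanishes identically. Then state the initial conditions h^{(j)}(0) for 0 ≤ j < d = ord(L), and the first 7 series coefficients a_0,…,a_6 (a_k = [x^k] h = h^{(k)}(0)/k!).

f: a_k = 3, 12, 24, 32, 32, 128/5, 256/15, …
g: a_k = 3, 3, 3/2, 1/2, 1/8, 1/40, 1/240, …
f+g: L₀ = lclm(L_f,L_g), ord ≤ 1+1.
Derive L from L₀ (diff closure).
L = 4 - 5·Dx + Dx^2  (order 2).
h: a_k = 15, 51, 195/2, 257/2, 1025/8, 4097/40, 3277/48, …
ICs: h(0) = 15, h′(0) = 51.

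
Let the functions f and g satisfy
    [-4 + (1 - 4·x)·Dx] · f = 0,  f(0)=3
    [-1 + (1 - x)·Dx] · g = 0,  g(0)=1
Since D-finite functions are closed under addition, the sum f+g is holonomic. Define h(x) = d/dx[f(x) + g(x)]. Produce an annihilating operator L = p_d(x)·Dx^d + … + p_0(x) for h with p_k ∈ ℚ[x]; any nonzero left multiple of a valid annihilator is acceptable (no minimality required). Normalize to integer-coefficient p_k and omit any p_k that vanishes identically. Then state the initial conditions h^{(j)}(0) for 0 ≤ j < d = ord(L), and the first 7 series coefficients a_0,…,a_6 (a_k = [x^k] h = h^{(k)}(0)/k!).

f: a_k = 3, 12, 48, 192, 768, 3072, 12288, …
g: a_k = 1, 1, 1, 1, 1, 1, 1, …
L₀ := lclm(L_f,L_g); ord L₀ ≤ 1+1.
h=h₀': d/dx-closure on L₀ ⇒ L.
L = 24 + (-15 + 24·x)·Dx + (1 - 5·x + 4·x^2)·Dx^2  (order 2).
h: a_k = 13, 98, 579, 3076, 15365, 73734, 344071, …
ICs: h(0) = 13, h′(0) = 98.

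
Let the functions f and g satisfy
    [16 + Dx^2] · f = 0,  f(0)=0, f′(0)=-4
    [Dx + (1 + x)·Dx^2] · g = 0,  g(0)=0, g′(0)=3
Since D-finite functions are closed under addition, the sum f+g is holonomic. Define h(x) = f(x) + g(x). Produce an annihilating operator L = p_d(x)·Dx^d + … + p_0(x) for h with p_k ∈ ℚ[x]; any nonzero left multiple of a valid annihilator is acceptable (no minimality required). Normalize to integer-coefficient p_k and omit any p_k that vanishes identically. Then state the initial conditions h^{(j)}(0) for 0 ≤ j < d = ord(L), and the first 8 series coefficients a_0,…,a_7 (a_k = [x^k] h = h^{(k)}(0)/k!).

L = (176 + 256·x + 128·x^2)·Dx + (144 + 400·x + 384·x^2 + 128·x^3)·Dx^2 + (11 + 16·x + 8·x^2)·Dx^3 + (9 + 25·x + 24·x^2 + 8·x^3)·Dx^4  (order 4).
h: a_k = 0, -1, -3/2, 35/3, -3/4, -119/15, -1/2, 1159/315, …
ICs: h(0) = 0, h′(0) = -1, h′′(0) = -3, h′′′(0) = 70.

f: a_k = 0, -4, 0, 32/3, 0, -128/15, 0, 1024/315, …
g: a_k = 0, 3, -3/2, 1, -3/4, 3/5, -1/2, 3/7, …
h₀=f+g: left-lcm gives L₀, ord ≤ 4.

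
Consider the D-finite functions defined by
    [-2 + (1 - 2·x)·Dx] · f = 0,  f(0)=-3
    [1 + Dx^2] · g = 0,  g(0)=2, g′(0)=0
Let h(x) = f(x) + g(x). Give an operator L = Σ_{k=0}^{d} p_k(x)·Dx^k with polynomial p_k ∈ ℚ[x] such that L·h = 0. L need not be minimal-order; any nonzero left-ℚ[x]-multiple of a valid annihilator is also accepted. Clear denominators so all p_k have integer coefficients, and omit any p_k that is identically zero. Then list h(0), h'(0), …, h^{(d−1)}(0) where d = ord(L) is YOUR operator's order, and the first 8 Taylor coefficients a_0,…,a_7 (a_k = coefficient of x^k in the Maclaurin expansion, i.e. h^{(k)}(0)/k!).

f: a_k = -3, -6, -12, -24, -48, -96, -192, -384, …
g: a_k = 2, 0, -1, 0, 1/12, 0, -1/360, 0, …
Sum ⇒ L₀ = lclm(L_f,L_g) in ℚ(x)⟨Dx⟩.
L = (50 - 8·x + 8·x^2) + (-9 + 22·x - 12·x^2 + 8·x^3)·Dx + (50 - 8·x + 8·x^2)·Dx^2 + (-9 + 22·x - 12·x^2 + 8·x^3)·Dx^3  (order 3).
h: a_k = -1, -6, -13, -24, -575/12, -96, -69121/360, -384, …
ICs: h(0) = -1, h′(0) = -6, h′′(0) = -26.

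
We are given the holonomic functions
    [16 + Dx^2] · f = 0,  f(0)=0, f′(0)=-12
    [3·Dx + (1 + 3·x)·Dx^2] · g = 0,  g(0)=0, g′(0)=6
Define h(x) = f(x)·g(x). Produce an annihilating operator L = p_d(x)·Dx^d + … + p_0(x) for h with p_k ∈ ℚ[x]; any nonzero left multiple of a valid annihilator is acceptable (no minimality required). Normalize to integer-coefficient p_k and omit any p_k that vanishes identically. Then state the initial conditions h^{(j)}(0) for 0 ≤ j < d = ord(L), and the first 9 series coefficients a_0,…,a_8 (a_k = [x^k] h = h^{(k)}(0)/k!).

L = (2272 + 127488·x + 781056·x^2 + 1769472·x^3 + 1327104·x^4) + (4416 + 50112·x + 165888·x^2 + 165888·x^3)·Dx + (1022 + 19392·x + 102816·x^2 + 221184·x^3 + 165888·x^4)·Dx^2 + (276 + 3132·x + 10368·x^2 + 10368·x^3)·Dx^3 + (55 + 714·x + 3375·x^2 + 6912·x^3 + 5184·x^4)·Dx^4  (order 4).
h: a_k = 0, 0, -72, 108, -24, 198, -744, 9252/5, -167656/35, …
ICs: h(0) = 0, h′(0) = 0, h′′(0) = -144, h′′′(0) = 648.

f: a_k = 0, -12, 0, 32, 0, -128/5, 0, 1024/105, 0, …
g: a_k = 0, 6, -9, 18, -81/2, 486/5, -243, 4374/7, -6561/4, …
L₀ := L_f ⊗_s L_g (sym. prod.), ord ≤ 4.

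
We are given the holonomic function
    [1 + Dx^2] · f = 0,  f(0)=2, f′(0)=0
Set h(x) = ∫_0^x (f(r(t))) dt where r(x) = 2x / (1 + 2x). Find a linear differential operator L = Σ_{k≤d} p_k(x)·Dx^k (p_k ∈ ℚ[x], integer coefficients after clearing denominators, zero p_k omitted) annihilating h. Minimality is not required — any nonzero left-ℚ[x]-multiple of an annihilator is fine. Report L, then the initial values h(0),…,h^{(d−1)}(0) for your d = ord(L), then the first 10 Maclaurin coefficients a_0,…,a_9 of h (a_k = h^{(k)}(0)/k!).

f: a_k = 2, 0, -1, 0, 1/12, 0, -1/360, 0, 1/20160, 0, …
L₀ from L_f via x↦r, Dx↦r'^{-1}Dx.
Integrate: L := L₀·Dx.
L = 4·Dx + (4 + 24·x + 48·x^2 + 32·x^3)·Dx^2 + (1 + 8·x + 24·x^2 + 32·x^3 + 16·x^4)·Dx^3  (order 3).
h: a_k = 0, 2, 0, -4/3, 4, -28/3, 176/9, -12008/315, 348/5, -66796/567, …
ICs: h(0) = 0, h′(0) = 2, h′′(0) = 0.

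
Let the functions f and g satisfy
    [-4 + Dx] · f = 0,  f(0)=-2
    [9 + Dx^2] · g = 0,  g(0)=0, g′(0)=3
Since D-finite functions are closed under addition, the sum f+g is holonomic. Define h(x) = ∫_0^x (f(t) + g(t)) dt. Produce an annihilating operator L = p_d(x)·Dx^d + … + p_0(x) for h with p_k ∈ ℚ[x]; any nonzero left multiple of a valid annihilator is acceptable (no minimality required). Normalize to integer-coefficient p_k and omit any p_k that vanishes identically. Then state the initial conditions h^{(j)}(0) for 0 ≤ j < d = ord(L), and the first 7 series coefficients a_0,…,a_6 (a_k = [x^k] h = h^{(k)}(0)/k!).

f: a_k = -2, -8, -16, -64/3, -64/3, -256/15, -512/45, …
g: a_k = 0, 3, 0, -9/2, 0, 81/40, 0, …
Sum ⇒ L₀ = lclm(L_f,L_g) in ℚ(x)⟨Dx⟩.
h=∫₀ˣh₀: take L = L₀·Dx.
L = -36·Dx + 9·Dx^2 - 4·Dx^3 + Dx^4  (order 4).
h: a_k = 0, -2, -5/2, -16/3, -155/24, -64/15, -361/144, …
ICs: h(0) = 0, h′(0) = -2, h′′(0) = -5, h′′′(0) = -32.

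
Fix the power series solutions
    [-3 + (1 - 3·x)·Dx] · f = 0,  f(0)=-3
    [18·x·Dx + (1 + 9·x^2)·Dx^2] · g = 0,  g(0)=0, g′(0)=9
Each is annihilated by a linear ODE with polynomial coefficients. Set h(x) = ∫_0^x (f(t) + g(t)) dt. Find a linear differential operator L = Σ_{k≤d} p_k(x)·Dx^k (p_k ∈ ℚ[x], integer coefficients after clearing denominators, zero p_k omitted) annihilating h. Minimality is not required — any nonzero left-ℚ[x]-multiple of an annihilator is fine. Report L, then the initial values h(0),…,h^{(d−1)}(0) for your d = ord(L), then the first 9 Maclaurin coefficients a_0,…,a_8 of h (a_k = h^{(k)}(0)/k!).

f: a_k = -3, -9, -27, -81, -243, -729, -2187, -6561, -19683, …
g: a_k = 0, 9, 0, -27, 0, 729/5, 0, -6561/7, 0, …
f+g: L₀ = lclm(L_f,L_g), ord ≤ 1+2.
∫: right-multiply L₀ by Dx.
L = (-18 + 216·x + 486·x^2)·Dx^2 + (12 - 18·x + 108·x^2 + 486·x^3)·Dx^3 + (-1 + 81·x^4)·Dx^4  (order 4).
h: a_k = 0, -3, 0, -9, -27, -243/5, -486/5, -2187/7, -6561/7, …
ICs: h(0) = 0, h′(0) = -3, h′′(0) = 0, h′′′(0) = -54.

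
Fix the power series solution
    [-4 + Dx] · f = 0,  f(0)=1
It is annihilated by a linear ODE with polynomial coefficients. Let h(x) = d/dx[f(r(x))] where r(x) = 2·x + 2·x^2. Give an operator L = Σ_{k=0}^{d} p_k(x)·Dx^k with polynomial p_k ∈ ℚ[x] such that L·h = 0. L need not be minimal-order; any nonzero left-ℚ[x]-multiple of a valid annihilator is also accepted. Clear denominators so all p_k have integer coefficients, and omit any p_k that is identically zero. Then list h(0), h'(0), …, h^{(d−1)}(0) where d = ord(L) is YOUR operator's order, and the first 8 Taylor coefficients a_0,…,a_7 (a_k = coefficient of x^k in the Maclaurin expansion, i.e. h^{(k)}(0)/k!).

L = (10 + 32·x + 32·x^2) + (-1 - 2·x)·Dx  (order 1).
h: a_k = 8, 80, 448, 5504/3, 18176/3, 255488/15, 378880/9, 29462528/315, …
ICs: h(0) = 8.

f: a_k = 1, 4, 8, 32/3, 32/3, 128/15, 256/45, 1024/315, …
h₀=f(r): pull back L_f along r ⇒ L₀.
Derive L from L₀ (diff closure).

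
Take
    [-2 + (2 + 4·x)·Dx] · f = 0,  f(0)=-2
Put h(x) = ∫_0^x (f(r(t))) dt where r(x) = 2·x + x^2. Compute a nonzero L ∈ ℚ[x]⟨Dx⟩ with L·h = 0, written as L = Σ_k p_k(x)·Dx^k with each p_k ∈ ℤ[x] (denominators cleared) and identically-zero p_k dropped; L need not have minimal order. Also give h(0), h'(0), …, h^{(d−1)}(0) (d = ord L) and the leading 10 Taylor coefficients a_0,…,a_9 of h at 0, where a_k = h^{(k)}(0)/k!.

f: a_k = -2, -2, 1, -1, 5/4, -7/4, 21/8, -33/8, 429/64, -715/64, …
Substitute x→r, Dx→(1/r')Dx; clear ⇒ L₀.
∫: right-multiply L₀ by Dx.
L = (-2 - 2·x)·Dx + (1 + 4·x + 2·x^2)·Dx^2  (order 2).
h: a_k = 0, -2, -2, 2/3, -1, 9/5, -11/3, 57/7, -77/4, 1717/36, …
ICs: h(0) = 0, h′(0) = -2.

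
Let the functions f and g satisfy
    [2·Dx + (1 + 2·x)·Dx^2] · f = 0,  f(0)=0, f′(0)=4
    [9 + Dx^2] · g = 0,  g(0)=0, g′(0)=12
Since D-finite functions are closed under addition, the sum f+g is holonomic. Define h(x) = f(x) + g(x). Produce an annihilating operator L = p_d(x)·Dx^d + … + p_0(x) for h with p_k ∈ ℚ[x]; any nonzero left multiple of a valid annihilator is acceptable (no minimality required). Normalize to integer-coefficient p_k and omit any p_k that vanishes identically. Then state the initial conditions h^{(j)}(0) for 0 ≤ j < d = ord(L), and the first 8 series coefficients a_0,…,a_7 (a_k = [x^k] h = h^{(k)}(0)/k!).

L = (594 + 648·x + 648·x^2)·Dx + (153 + 630·x + 972·x^2 + 648·x^3)·Dx^2 + (66 + 72·x + 72·x^2)·Dx^3 + (17 + 70·x + 108·x^2 + 72·x^3)·Dx^4  (order 4).
h: a_k = 0, 16, -4, -38/3, -8, 209/10, -64/3, 4877/140, …
ICs: h(0) = 0, h′(0) = 16, h′′(0) = -8, h′′′(0) = -76.

f: a_k = 0, 4, -4, 16/3, -8, 64/5, -64/3, 256/7, …
g: a_k = 0, 12, 0, -18, 0, 81/10, 0, -243/140, …
Sum ⇒ L₀ = lclm(L_f,L_g) in ℚ(x)⟨Dx⟩.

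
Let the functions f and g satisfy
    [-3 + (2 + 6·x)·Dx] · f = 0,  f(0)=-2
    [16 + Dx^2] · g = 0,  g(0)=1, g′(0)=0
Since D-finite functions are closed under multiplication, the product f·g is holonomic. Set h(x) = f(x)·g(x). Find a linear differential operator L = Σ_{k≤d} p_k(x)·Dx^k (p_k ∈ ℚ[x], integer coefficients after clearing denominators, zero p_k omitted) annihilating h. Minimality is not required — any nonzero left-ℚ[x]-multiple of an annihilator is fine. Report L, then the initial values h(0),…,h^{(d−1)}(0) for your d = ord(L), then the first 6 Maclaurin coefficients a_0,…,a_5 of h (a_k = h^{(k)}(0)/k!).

L = (91 + 384·x + 576·x^2) + (-12 - 36·x)·Dx + (4 + 24·x + 36·x^2)·Dx^2  (order 2).
h: a_k = -2, -3, 73/4, 165/8, -6337/192, -2341/128, …
ICs: h(0) = -2, h′(0) = -3.

f: a_k = -2, -3, 9/4, -27/8, 405/64, -1701/128, …
g: a_k = 1, 0, -8, 0, 32/3, 0, …
f·g: L₀ = L_f ⊗_s L_g, ord ≤ 1·2.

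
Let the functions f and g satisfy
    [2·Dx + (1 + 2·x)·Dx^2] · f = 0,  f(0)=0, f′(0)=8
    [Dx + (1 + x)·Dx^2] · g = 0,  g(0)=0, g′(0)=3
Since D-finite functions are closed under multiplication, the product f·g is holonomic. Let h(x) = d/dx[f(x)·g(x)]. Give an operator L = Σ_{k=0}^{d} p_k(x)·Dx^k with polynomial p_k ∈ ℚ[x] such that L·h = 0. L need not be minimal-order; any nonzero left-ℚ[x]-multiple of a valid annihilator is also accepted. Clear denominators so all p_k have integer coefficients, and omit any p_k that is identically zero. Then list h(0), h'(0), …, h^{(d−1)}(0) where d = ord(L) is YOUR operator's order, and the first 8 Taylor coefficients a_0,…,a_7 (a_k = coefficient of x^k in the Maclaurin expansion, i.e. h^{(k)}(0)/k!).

f: a_k = 0, 8, -8, 32/3, -16, 128/5, -128/3, 512/7, …
g: a_k = 0, 3, -3/2, 1, -3/4, 3/5, -1/2, 3/7, …
L₀ := L_f ⊗_s L_g (sym. prod.), ord ≤ 4.
Derive L from L₀ (diff closure).
L = (20 + 48·x + 32·x^2) + (66 + 268·x + 360·x^2 + 160·x^3)·Dx + (32 + 180·x + 372·x^2 + 336·x^3 + 112·x^4)·Dx^2 + (3 + 22·x + 63·x^2 + 88·x^3 + 60·x^4 + 16·x^5)·Dx^3  (order 3).
h: a_k = 0, 48, -108, 208, -390, 3668/5, -6972/5, 18752/7, …
ICs: h(0) = 0, h′(0) = 48, h′′(0) = -216.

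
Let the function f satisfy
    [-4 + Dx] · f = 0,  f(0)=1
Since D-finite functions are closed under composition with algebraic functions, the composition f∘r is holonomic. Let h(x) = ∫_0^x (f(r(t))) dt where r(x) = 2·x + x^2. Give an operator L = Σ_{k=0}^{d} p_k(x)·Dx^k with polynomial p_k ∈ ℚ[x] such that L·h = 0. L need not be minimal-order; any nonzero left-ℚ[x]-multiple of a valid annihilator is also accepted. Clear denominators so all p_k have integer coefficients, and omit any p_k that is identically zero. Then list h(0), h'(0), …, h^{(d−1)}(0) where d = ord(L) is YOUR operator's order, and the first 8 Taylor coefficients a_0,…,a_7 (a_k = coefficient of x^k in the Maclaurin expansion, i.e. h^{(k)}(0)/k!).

L = (-8 - 8·x)·Dx + Dx^2  (order 2).
h: a_k = 0, 1, 4, 12, 88/3, 184/3, 1696/15, 59104/315, …
ICs: h(0) = 0, h′(0) = 1.

f: a_k = 1, 4, 8, 32/3, 32/3, 128/15, 256/45, 1024/315, …
f∘r: x↦r, Dx↦Dx/r' in L_f ⇒ L₀.
h=∫₀ˣh₀: take L = L₀·Dx.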